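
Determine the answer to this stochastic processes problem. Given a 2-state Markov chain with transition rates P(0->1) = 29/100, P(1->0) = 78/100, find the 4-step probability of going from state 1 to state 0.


Computing P^4 by matrix multiplication.
P = [[0.7100, 0.2900], [0.7800, 0.2200]]
After raising P to the power 4:
P^4(1,0) = 0.7290

0.7290


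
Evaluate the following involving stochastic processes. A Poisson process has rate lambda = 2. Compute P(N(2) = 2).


P(N(t)=k) = (lambda*t)^k * exp(-lambda*t) / k!
lambda*t = 4
= 4^2 * exp(-4) / 2!
= 16 * 0.0183 / 2
= 0.1465

0.1465


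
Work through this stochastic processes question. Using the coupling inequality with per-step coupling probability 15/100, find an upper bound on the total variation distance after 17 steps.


TV distance bound <= (1-delta)^n
= (1 - 0.1500)^17
= 0.8500^17
= 0.0631

0.0631


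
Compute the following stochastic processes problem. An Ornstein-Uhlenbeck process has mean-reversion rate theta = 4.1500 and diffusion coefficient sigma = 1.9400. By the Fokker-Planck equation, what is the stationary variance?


Stationary variance = sigma^2 / (2*theta)
= 1.9400^2 / (2*4.1500)
= 3.7636 / 8.3000
= 0.4534

0.4534


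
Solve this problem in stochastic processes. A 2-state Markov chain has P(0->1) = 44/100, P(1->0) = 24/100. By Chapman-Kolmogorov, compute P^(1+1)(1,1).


P^2 = P^1 * P^1
Computing via matrix multiplication of the transition matrix.
Entry (1,1) of P^2 = 0.6832

0.6832


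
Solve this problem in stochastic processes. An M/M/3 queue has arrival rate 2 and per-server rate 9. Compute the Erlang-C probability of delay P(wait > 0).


a = lambda/mu = 0.2222
rho = a/c = 0.0741
Erlang-C formula applied:
C(c,a) = 0.0016

0.0016


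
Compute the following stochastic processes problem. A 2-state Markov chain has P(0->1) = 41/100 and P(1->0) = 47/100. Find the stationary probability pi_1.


Stationary distribution: pi_0 = p10/(p01+p10), pi_1 = p01/(p01+p10)
p01 = 0.4100, p10 = 0.4700
pi_1 = 0.4659

0.4659


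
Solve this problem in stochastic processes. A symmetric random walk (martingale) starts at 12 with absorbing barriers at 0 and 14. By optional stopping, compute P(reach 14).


By optional stopping theorem: E(M at tau) = M(0) = 12
P(hit 14)*14 + P(hit 0)*0 = 12
P(hit 14) = (12 - 0)/(14 - 0) = 6/7 = 0.8571

0.8571


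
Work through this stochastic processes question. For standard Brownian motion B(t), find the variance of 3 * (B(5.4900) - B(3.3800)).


Var(alpha*(B(t)-B(s))) = alpha^2 * (t-s)
= 3^2 * (5.4900 - 3.3800)
= 9 * 2.1100
= 18.9900

18.9900


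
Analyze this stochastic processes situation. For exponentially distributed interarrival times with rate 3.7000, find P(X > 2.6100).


P(X > t) = exp(-lambda * t)
= exp(-3.7000 * 2.6100)
= exp(-9.6570) = 6.3976e-05

6.3976e-05


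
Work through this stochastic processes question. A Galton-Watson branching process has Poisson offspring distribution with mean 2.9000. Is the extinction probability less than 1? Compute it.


Since mu = 2.9000 > 1, extinction prob q < 1.
Solve s = exp(mu*(s-1)) iteratively.
q = 0.0668

0.0668


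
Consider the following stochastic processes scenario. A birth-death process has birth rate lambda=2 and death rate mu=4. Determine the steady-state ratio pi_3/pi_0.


For birth-death process, pi_n/pi_0 = (lambda/mu)^n
= (2/4)^3
= 0.1250

0.1250


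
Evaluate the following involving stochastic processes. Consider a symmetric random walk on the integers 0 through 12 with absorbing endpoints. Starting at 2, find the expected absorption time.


For symmetric RW on 0,...,N with absorbing barriers, E(i) = i*(N-i)
E(2) = 2 * 10 = 20

20


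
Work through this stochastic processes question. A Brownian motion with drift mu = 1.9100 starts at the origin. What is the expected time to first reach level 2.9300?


Expected first passage time = a/mu
= 2.9300/1.9100
= 1.5340

1.5340


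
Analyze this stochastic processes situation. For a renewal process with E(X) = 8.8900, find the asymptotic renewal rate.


Long-run renewal rate = 1/E(X)
= 1/8.8900
= 0.1125

0.1125


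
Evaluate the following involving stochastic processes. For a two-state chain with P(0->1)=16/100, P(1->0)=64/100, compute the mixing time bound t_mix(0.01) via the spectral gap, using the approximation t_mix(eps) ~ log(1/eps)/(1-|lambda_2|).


lambda_2 = |1 - p01 - p10| = |1 - 0.1600 - 0.6400| = 0.2000
t_mix ~ log(1/eps)/(1 - |lambda_2|)
= log(100)/(1 - 0.2000) = 4.6052/0.8000
= 5.7565

5.7565


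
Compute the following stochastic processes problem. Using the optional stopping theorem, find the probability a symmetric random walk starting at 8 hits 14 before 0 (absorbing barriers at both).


By optional stopping theorem: E(M at tau) = M(0) = 8
P(hit 14)*14 + P(hit 0)*0 = 8
P(hit 14) = (8 - 0)/(14 - 0) = 4/7 = 0.5714

0.5714


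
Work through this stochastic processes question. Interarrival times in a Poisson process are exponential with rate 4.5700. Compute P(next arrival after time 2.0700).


P(X > t) = exp(-lambda * t)
= exp(-4.5700 * 2.0700)
= exp(-9.4599) = 7.7914e-05

7.7914e-05


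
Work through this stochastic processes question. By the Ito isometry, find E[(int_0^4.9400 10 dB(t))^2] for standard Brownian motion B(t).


By Ito isometry: E[(int f dB)^2] = int f^2 dt
= 10^2 * 4.9400
= 100 * 4.9400 = 494.0000

494.0000


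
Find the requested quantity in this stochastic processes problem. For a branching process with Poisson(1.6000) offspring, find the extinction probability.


Since mu = 1.6000 > 1, extinction prob q < 1.
Solve s = exp(mu*(s-1)) iteratively.
q = 0.3580

0.3580


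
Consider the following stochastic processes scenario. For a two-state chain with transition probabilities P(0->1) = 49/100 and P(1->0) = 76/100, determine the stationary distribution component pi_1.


Stationary distribution: pi_0 = p10/(p01+p10), pi_1 = p01/(p01+p10)
p01 = 0.4900, p10 = 0.7600
pi_1 = 0.3920

0.3920


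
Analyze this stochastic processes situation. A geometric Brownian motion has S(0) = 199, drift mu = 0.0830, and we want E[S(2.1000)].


E[S(t)] = S(0) * exp(mu * t)
= 199 * exp(0.0830 * 2.1000)
= 199 * 1.1904
= 236.8921

236.8921


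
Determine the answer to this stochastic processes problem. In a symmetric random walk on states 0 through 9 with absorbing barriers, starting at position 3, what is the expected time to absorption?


For symmetric RW on 0,...,N with absorbing barriers, E(i) = i*(N-i)
E(3) = 3 * 6 = 18

18


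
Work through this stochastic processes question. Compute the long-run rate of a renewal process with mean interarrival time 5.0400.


Long-run renewal rate = 1/E(X)
= 1/5.0400
= 0.1984

0.1984


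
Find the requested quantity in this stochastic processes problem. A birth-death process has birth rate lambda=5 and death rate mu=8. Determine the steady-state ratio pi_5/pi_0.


For birth-death process, pi_n/pi_0 = (lambda/mu)^n
= (5/8)^5
= 0.0954

0.0954


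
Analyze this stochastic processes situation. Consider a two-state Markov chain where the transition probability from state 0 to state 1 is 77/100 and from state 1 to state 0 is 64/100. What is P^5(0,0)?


Computing P^5 by matrix multiplication.
P = [[0.2300, 0.7700], [0.6400, 0.3600]]
After raising P to the power 5:
P^5(0,0) = 0.4476

0.4476


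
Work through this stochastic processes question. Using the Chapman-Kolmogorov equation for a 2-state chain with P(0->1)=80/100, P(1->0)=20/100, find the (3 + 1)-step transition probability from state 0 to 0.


P^4 = P^3 * P^1
Computing via matrix multiplication of the transition matrix.
Entry (0,0) of P^4 = 0.2000

0.2000


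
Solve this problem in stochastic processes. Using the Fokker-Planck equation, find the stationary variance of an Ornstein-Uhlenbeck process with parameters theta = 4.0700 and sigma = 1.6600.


Stationary variance = sigma^2 / (2*theta)
= 1.6600^2 / (2*4.0700)
= 2.7556 / 8.1400
= 0.3385

0.3385


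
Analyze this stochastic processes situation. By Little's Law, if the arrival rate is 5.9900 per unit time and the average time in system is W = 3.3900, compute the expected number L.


Little's Law: L = lambda * W
= 5.9900 * 3.3900
= 20.3061

20.3061


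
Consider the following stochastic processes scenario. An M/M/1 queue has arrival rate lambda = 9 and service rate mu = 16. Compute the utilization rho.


rho = lambda/mu
= 9/16
= 0.5625

0.5625


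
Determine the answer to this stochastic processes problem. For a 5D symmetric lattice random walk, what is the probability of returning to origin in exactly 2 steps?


P(return in 2 steps) = P(reverse first step) = 1/(2d)
= 1/10
= 0.1000

0.1000


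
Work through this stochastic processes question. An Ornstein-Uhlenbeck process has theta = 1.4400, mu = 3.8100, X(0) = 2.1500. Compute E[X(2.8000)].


E[X(t)] = mu + (X(0) - mu)*exp(-theta*t)
= 3.8100 + (2.1500 - 3.8100)*exp(-1.4400*2.8000)
= 3.8100 + -1.6600 * 0.0177
= 3.7806

3.7806


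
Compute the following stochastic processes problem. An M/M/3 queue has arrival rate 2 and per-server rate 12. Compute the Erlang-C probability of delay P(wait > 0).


a = lambda/mu = 0.1667
rho = a/c = 0.0556
Erlang-C formula applied:
C(c,a) = 6.9156e-04

6.9156e-04


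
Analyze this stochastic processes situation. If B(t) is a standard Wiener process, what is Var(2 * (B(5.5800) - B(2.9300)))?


Var(alpha*(B(t)-B(s))) = alpha^2 * (t-s)
= 2^2 * (5.5800 - 2.9300)
= 4 * 2.6500
= 10.6000

10.6000


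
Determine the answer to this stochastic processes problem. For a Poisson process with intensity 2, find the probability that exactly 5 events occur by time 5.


P(N(t)=k) = (lambda*t)^k * exp(-lambda*t) / k!
lambda*t = 10
= 10^5 * exp(-10) / 5!
= 100000 * 4.5400e-05 / 120
= 0.0378

0.0378


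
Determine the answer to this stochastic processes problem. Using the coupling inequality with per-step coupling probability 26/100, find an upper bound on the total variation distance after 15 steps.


TV distance bound <= (1-delta)^n
= (1 - 0.2600)^15
= 0.7400^15
= 0.0109

0.0109


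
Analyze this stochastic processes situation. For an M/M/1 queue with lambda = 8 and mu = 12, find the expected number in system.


rho = 8/12 = 0.6667
L = rho/(1-rho)
= 0.6667/0.3333
= 2.0000

2.0000


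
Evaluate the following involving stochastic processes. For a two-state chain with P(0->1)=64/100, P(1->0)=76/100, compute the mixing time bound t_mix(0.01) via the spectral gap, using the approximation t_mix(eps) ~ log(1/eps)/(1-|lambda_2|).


lambda_2 = |1 - p01 - p10| = |1 - 0.6400 - 0.7600| = 0.4000
t_mix ~ log(1/eps)/(1 - |lambda_2|)
= log(100)/(1 - 0.4000) = 4.6052/0.6000
= 7.6753

7.6753


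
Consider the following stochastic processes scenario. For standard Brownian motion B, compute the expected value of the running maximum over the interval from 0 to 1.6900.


E(max B(s)) = sqrt(2t/pi)
= sqrt(2*1.6900/pi)
= sqrt(1.0759)
= 1.0372

1.0372


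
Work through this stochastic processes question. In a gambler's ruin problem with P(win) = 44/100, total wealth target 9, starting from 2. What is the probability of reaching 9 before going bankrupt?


Gambler's ruin formula:
r = q/p = 0.5600/0.4400 = 1.2727
P(win) = (1 - r^i)/(1 - r^N)
= (1 - 1.2727^2)/(1 - 1.2727^9)
= 0.0799

0.0799


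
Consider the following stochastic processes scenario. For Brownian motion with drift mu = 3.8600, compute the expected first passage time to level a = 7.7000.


Expected first passage time = a/mu
= 7.7000/3.8600
= 1.9948

1.9948


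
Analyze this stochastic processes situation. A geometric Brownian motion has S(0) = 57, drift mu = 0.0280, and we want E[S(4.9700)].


E[S(t)] = S(0) * exp(mu * t)
= 57 * exp(0.0280 * 4.9700)
= 57 * 1.1493
= 65.5106

65.5106


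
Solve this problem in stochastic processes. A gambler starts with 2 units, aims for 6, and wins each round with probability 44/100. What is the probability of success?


Gambler's ruin formula:
r = q/p = 0.5600/0.4400 = 1.2727
P(win) = (1 - r^i)/(1 - r^N)
= (1 - 1.2727^2)/(1 - 1.2727^6)
= 0.1907

0.1907


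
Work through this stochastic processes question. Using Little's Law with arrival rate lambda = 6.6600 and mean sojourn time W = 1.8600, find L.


Little's Law: L = lambda * W
= 6.6600 * 1.8600
= 12.3876

12.3876


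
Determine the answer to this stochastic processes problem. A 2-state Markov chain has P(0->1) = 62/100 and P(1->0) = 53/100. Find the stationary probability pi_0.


Stationary distribution: pi_0 = p10/(p01+p10), pi_1 = p01/(p01+p10)
p01 = 0.6200, p10 = 0.5300
pi_0 = 0.4609

0.4609


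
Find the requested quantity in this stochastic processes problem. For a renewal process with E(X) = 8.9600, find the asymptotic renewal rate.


Long-run renewal rate = 1/E(X)
= 1/8.9600
= 0.1116

0.1116


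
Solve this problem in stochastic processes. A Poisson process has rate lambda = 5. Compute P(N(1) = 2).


P(N(t)=k) = (lambda*t)^k * exp(-lambda*t) / k!
lambda*t = 5
= 5^2 * exp(-5) / 2!
= 25 * 0.0067 / 2
= 0.0842

0.0842


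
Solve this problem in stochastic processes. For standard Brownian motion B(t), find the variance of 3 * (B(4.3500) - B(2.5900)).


Var(alpha*(B(t)-B(s))) = alpha^2 * (t-s)
= 3^2 * (4.3500 - 2.5900)
= 9 * 1.7600
= 15.8400

15.8400


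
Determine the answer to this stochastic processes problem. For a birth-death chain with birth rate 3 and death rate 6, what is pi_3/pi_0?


For birth-death process, pi_n/pi_0 = (lambda/mu)^n
= (3/6)^3
= 0.1250

0.1250


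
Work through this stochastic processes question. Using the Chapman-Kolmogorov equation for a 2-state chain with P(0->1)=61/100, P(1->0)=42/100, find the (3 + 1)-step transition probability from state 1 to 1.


P^4 = P^3 * P^1
Computing via matrix multiplication of the transition matrix.
Entry (1,1) of P^4 = 0.5922

0.5922


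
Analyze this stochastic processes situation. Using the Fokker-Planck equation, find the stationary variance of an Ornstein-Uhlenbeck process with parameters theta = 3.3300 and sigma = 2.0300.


Stationary variance = sigma^2 / (2*theta)
= 2.0300^2 / (2*3.3300)
= 4.1209 / 6.6600
= 0.6188

0.6188


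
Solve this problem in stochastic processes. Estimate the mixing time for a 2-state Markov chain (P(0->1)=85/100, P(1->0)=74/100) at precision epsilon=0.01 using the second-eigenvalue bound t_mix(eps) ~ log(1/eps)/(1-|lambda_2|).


lambda_2 = |1 - p01 - p10| = |1 - 0.8500 - 0.7400| = 0.5900
t_mix ~ log(1/eps)/(1 - |lambda_2|)
= log(100)/(1 - 0.5900) = 4.6052/0.4100
= 11.2321

11.2321


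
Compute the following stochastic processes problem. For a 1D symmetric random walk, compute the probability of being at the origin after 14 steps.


P(S(14) = 0) = C(14,7) / 4^7
= 3432 / 16384
= 0.2095

0.2095


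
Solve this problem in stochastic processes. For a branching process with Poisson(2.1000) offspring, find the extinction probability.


Since mu = 2.1000 > 1, extinction prob q < 1.
Solve s = exp(mu*(s-1)) iteratively.
q = 0.1779

0.1779


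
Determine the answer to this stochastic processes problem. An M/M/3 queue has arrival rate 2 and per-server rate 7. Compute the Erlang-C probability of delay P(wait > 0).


a = lambda/mu = 0.2857
rho = a/c = 0.0952
Erlang-C formula applied:
C(c,a) = 0.0032

0.0032


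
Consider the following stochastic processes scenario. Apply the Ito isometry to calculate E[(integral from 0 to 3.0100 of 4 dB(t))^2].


By Ito isometry: E[(int f dB)^2] = int f^2 dt
= 4^2 * 3.0100
= 16 * 3.0100 = 48.1600

48.1600


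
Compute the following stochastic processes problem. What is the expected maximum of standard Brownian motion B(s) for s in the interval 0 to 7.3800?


E(max B(s)) = sqrt(2t/pi)
= sqrt(2*7.3800/pi)
= sqrt(4.6983)
= 2.1675

2.1675


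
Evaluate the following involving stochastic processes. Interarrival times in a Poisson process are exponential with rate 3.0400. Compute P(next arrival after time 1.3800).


P(X > t) = exp(-lambda * t)
= exp(-3.0400 * 1.3800)
= exp(-4.1952) = 0.0151

0.0151


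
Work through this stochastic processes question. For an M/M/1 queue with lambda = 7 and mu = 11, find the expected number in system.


rho = 7/11 = 0.6364
L = rho/(1-rho)
= 0.6364/0.3636
= 1.7500

1.7500


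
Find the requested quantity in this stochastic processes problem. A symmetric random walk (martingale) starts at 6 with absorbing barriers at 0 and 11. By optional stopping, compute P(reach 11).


By optional stopping theorem: E(M at tau) = M(0) = 6
P(hit 11)*11 + P(hit 0)*0 = 6
P(hit 11) = (6 - 0)/(11 - 0) = 6/11 = 0.5455

0.5455


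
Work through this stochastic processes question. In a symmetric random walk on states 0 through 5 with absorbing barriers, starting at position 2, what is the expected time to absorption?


For symmetric RW on 0,...,N with absorbing barriers, E(i) = i*(N-i)
E(2) = 2 * 3 = 6

6


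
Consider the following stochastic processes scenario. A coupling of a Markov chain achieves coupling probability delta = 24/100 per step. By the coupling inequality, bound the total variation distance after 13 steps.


TV distance bound <= (1-delta)^n
= (1 - 0.2400)^13
= 0.7600^13
= 0.0282

0.0282


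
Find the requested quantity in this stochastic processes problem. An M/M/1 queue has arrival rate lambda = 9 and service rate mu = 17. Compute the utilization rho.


rho = lambda/mu
= 9/17
= 0.5294

0.5294


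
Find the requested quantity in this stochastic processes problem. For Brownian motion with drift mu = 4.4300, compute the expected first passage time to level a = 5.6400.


Expected first passage time = a/mu
= 5.6400/4.4300
= 1.2731

1.2731


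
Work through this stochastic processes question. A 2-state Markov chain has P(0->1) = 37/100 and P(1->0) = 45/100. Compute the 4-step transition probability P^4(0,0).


Computing P^4 by matrix multiplication.
P = [[0.6300, 0.3700], [0.4500, 0.5500]]
After raising P to the power 4:
P^4(0,0) = 0.5493

0.5493


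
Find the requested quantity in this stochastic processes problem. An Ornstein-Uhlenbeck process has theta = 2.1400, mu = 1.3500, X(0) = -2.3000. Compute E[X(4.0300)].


E[X(t)] = mu + (X(0) - mu)*exp(-theta*t)
= 1.3500 + (-2.3000 - 1.3500)*exp(-2.1400*4.0300)
= 1.3500 + -3.6500 * 1.7970e-04
= 1.3493

1.3493


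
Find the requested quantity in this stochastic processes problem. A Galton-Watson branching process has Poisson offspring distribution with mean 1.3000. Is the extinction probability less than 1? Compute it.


Since mu = 1.3000 > 1, extinction prob q < 1.
Solve s = exp(mu*(s-1)) iteratively.
q = 0.5770

0.5770


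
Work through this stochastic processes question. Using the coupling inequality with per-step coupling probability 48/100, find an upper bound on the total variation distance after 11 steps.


TV distance bound <= (1-delta)^n
= (1 - 0.4800)^11
= 0.5200^11
= 7.5169e-04

7.5169e-04


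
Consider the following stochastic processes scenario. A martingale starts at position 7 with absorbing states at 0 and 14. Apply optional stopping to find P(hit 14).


By optional stopping theorem: E(M at tau) = M(0) = 7
P(hit 14)*14 + P(hit 0)*0 = 7
P(hit 14) = (7 - 0)/(14 - 0) = 1/2 = 0.5000

0.5000


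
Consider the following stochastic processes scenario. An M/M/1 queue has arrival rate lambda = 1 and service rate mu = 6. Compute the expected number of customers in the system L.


rho = 1/6 = 0.1667
L = rho/(1-rho)
= 0.1667/0.8333
= 0.2000

0.2000


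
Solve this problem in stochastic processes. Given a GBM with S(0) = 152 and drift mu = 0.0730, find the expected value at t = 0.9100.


E[S(t)] = S(0) * exp(mu * t)
= 152 * exp(0.0730 * 0.9100)
= 152 * 1.0687
= 162.4403

162.4403


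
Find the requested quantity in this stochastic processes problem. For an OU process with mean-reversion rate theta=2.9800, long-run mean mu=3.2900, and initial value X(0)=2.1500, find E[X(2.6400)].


E[X(t)] = mu + (X(0) - mu)*exp(-theta*t)
= 3.2900 + (2.1500 - 3.2900)*exp(-2.9800*2.6400)
= 3.2900 + -1.1400 * 3.8311e-04
= 3.2896

3.2896


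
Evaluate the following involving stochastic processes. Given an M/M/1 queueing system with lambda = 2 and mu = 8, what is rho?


rho = lambda/mu
= 2/8
= 0.2500

0.2500


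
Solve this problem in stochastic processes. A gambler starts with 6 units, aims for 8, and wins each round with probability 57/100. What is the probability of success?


Gambler's ruin formula:
r = q/p = 0.4300/0.5700 = 0.7544
P(win) = (1 - r^i)/(1 - r^N)
= (1 - 0.7544^6)/(1 - 0.7544^8)
= 0.9113

0.9113


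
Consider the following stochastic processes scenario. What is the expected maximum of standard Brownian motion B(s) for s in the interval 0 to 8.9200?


E(max B(s)) = sqrt(2t/pi)
= sqrt(2*8.9200/pi)
= sqrt(5.6786)
= 2.3830

2.3830


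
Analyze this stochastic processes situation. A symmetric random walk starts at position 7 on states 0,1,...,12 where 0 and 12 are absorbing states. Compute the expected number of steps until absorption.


For symmetric RW on 0,...,N with absorbing barriers, E(i) = i*(N-i)
E(7) = 7 * 5 = 35

35


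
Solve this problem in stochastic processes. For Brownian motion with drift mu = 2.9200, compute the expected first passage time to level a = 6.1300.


Expected first passage time = a/mu
= 6.1300/2.9200
= 2.0993

2.0993


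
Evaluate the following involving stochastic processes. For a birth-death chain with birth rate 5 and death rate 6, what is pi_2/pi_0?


For birth-death process, pi_n/pi_0 = (lambda/mu)^n
= (5/6)^2
= 0.6944

0.6944


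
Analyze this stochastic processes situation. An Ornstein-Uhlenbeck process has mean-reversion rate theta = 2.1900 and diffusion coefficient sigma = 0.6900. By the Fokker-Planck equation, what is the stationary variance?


Stationary variance = sigma^2 / (2*theta)
= 0.6900^2 / (2*2.1900)
= 0.4761 / 4.3800
= 0.1087

0.1087


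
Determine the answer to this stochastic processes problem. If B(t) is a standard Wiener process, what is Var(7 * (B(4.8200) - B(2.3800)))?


Var(alpha*(B(t)-B(s))) = alpha^2 * (t-s)
= 7^2 * (4.8200 - 2.3800)
= 49 * 2.4400
= 119.5600

119.5600


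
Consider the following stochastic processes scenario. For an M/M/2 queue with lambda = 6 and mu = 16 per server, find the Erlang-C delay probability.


a = lambda/mu = 0.3750
rho = a/c = 0.1875
Erlang-C formula applied:
C(c,a) = 0.0592

0.0592


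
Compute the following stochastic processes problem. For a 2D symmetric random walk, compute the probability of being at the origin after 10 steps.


P = C(10,5)^2 / 4^10
= 252^2 / 1048576
= 63504 / 1048576
= 0.0606

0.0606


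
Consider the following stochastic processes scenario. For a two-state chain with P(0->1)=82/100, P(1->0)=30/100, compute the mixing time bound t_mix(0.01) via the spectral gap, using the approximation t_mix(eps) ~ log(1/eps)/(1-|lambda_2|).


lambda_2 = |1 - p01 - p10| = |1 - 0.8200 - 0.3000| = 0.1200
t_mix ~ log(1/eps)/(1 - |lambda_2|)
= log(100)/(1 - 0.1200) = 4.6052/0.8800
= 5.2331

5.2331


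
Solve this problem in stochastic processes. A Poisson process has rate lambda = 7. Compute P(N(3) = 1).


P(N(t)=k) = (lambda*t)^k * exp(-lambda*t) / k!
lambda*t = 21
= 21^1 * exp(-21) / 1!
= 21 * 7.5826e-10 / 1
= 1.5923e-08

1.5923e-08


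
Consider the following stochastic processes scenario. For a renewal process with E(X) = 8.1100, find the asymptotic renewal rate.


Long-run renewal rate = 1/E(X)
= 1/8.1100
= 0.1233

0.1233


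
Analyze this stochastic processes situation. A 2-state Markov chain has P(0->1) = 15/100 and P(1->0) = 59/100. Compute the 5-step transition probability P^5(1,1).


Computing P^5 by matrix multiplication.
P = [[0.8500, 0.1500], [0.5900, 0.4100]]
After raising P to the power 5:
P^5(1,1) = 0.2037

0.2037


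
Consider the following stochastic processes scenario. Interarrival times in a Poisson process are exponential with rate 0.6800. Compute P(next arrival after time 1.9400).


P(X > t) = exp(-lambda * t)
= exp(-0.6800 * 1.9400)
= exp(-1.3192) = 0.2673

0.2673


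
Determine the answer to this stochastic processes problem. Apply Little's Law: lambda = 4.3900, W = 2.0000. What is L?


Little's Law: L = lambda * W
= 4.3900 * 2.0000
= 8.7800

8.7800


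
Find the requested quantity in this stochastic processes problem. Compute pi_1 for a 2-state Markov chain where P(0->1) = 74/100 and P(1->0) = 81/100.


Stationary distribution: pi_0 = p10/(p01+p10), pi_1 = p01/(p01+p10)
p01 = 0.7400, p10 = 0.8100
pi_1 = 0.4774

0.4774


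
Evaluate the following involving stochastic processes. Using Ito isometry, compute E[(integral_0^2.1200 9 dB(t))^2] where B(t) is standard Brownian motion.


By Ito isometry: E[(int f dB)^2] = int f^2 dt
= 9^2 * 2.1200
= 81 * 2.1200 = 171.7200

171.7200


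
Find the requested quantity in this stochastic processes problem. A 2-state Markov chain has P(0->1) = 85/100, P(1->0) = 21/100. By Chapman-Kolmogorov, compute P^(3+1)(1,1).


P^4 = P^3 * P^1
Computing via matrix multiplication of the transition matrix.
Entry (1,1) of P^4 = 0.8019

0.8019


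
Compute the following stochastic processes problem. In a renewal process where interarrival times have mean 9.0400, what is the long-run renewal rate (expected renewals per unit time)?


Long-run renewal rate = 1/E(X)
= 1/9.0400
= 0.1106

0.1106


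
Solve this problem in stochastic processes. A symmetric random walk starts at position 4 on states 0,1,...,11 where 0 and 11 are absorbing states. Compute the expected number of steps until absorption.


For symmetric RW on 0,...,N with absorbing barriers, E(i) = i*(N-i)
E(4) = 4 * 7 = 28

28


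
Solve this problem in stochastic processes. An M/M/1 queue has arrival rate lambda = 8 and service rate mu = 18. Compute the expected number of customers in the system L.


rho = 8/18 = 0.4444
L = rho/(1-rho)
= 0.4444/0.5556
= 0.8000

0.8000


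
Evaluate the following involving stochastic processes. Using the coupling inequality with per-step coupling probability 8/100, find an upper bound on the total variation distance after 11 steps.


TV distance bound <= (1-delta)^n
= (1 - 0.0800)^11
= 0.9200^11
= 0.3996

0.3996


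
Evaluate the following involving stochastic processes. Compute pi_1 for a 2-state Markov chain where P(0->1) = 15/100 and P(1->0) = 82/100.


Stationary distribution: pi_0 = p10/(p01+p10), pi_1 = p01/(p01+p10)
p01 = 0.1500, p10 = 0.8200
pi_1 = 0.1546

0.1546


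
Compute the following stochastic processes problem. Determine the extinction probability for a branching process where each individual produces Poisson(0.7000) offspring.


Since mu = 0.7000 <= 1, extinction probability = 1.

1.0000


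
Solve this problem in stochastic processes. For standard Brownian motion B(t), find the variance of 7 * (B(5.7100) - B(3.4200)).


Var(alpha*(B(t)-B(s))) = alpha^2 * (t-s)
= 7^2 * (5.7100 - 3.4200)
= 49 * 2.2900
= 112.2100

112.2100


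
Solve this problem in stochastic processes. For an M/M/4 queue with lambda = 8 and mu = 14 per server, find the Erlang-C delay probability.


a = lambda/mu = 0.5714
rho = a/c = 0.1429
Erlang-C formula applied:
C(c,a) = 0.0029

0.0029


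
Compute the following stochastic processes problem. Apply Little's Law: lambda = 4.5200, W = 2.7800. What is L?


Little's Law: L = lambda * W
= 4.5200 * 2.7800
= 12.5656

12.5656


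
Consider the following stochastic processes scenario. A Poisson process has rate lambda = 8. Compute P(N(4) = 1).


P(N(t)=k) = (lambda*t)^k * exp(-lambda*t) / k!
lambda*t = 32
= 32^1 * exp(-32) / 1!
= 32 * 1.2664e-14 / 1
= 4.0525e-13

4.0525e-13


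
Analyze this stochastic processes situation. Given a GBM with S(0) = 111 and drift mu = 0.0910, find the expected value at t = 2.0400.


E[S(t)] = S(0) * exp(mu * t)
= 111 * exp(0.0910 * 2.0400)
= 111 * 1.2040
= 133.6428

133.6428


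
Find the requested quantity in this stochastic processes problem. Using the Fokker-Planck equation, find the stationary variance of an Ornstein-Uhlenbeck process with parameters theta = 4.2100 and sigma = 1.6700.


Stationary variance = sigma^2 / (2*theta)
= 1.6700^2 / (2*4.2100)
= 2.7889 / 8.4200
= 0.3312

0.3312


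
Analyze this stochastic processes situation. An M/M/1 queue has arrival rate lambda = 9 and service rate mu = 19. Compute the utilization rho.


rho = lambda/mu
= 9/19
= 0.4737

0.4737


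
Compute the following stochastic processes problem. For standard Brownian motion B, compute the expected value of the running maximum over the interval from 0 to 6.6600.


E(max B(s)) = sqrt(2t/pi)
= sqrt(2*6.6600/pi)
= sqrt(4.2399)
= 2.0591

2.0591


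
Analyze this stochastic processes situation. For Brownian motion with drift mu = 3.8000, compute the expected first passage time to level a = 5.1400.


Expected first passage time = a/mu
= 5.1400/3.8000
= 1.3526

1.3526


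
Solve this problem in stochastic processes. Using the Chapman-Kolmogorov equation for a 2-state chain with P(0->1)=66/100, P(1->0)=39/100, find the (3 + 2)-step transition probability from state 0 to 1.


P^5 = P^3 * P^2
Computing via matrix multiplication of the transition matrix.
Entry (0,1) of P^5 = 0.6286

0.6286


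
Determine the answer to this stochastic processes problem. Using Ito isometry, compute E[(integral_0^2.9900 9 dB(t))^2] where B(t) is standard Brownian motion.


By Ito isometry: E[(int f dB)^2] = int f^2 dt
= 9^2 * 2.9900
= 81 * 2.9900 = 242.1900

242.1900


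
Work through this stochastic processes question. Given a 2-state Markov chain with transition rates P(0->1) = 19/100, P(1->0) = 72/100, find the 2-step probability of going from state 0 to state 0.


Computing P^2 by matrix multiplication.
P = [[0.8100, 0.1900], [0.7200, 0.2800]]
After raising P to the power 2:
P^2(0,0) = 0.7929

0.7929


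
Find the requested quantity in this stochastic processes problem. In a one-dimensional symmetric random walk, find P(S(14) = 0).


P(S(14) = 0) = C(14,7) / 4^7
= 3432 / 16384
= 0.2095

0.2095


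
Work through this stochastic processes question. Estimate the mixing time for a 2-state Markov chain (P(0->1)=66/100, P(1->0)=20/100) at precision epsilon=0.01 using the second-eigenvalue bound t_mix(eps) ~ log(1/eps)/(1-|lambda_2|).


lambda_2 = |1 - p01 - p10| = |1 - 0.6600 - 0.2000| = 0.1400
t_mix ~ log(1/eps)/(1 - |lambda_2|)
= log(100)/(1 - 0.1400) = 4.6052/0.8600
= 5.3548

5.3548


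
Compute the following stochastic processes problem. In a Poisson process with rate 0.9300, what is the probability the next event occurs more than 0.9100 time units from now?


P(X > t) = exp(-lambda * t)
= exp(-0.9300 * 0.9100)
= exp(-0.8463) = 0.4290

0.4290


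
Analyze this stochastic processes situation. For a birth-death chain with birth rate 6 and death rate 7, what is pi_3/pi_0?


For birth-death process, pi_n/pi_0 = (lambda/mu)^n
= (6/7)^3
= 0.6297

0.6297


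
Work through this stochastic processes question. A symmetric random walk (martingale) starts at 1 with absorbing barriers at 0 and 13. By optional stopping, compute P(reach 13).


By optional stopping theorem: E(M at tau) = M(0) = 1
P(hit 13)*13 + P(hit 0)*0 = 1
P(hit 13) = (1 - 0)/(13 - 0) = 1/13 = 0.0769

0.0769


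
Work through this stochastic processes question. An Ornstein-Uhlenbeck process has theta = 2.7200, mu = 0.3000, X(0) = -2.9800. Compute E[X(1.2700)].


E[X(t)] = mu + (X(0) - mu)*exp(-theta*t)
= 0.3000 + (-2.9800 - 0.3000)*exp(-2.7200*1.2700)
= 0.3000 + -3.2800 * 0.0316
= 0.1963

0.1963


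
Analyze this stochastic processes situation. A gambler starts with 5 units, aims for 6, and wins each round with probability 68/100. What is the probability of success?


Gambler's ruin formula:
r = q/p = 0.3200/0.6800 = 0.4706
P(win) = (1 - r^i)/(1 - r^N)
= (1 - 0.4706^5)/(1 - 0.4706^6)
= 0.9876

0.9876


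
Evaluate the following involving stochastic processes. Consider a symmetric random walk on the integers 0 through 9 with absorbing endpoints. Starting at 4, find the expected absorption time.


For symmetric RW on 0,...,N with absorbing barriers, E(i) = i*(N-i)
E(4) = 4 * 5 = 20

20


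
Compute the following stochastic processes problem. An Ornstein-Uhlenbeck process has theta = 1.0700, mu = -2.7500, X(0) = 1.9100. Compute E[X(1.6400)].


E[X(t)] = mu + (X(0) - mu)*exp(-theta*t)
= -2.7500 + (1.9100 - -2.7500)*exp(-1.0700*1.6400)
= -2.7500 + 4.6600 * 0.1729
= -1.9441

-1.9441


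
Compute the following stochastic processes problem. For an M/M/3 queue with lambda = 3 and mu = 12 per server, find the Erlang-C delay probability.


a = lambda/mu = 0.2500
rho = a/c = 0.0833
Erlang-C formula applied:
C(c,a) = 0.0022

0.0022


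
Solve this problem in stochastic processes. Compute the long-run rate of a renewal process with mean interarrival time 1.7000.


Long-run renewal rate = 1/E(X)
= 1/1.7000
= 0.5882

0.5882


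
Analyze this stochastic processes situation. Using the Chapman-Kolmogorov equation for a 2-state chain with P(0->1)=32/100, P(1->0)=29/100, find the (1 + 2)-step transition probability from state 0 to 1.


P^3 = P^1 * P^2
Computing via matrix multiplication of the transition matrix.
Entry (0,1) of P^3 = 0.4935

0.4935


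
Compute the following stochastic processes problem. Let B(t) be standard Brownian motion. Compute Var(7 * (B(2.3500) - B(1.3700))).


Var(alpha*(B(t)-B(s))) = alpha^2 * (t-s)
= 7^2 * (2.3500 - 1.3700)
= 49 * 0.9800
= 48.0200

48.0200


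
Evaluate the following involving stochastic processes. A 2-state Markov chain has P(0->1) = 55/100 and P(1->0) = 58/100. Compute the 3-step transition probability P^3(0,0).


Computing P^3 by matrix multiplication.
P = [[0.4500, 0.5500], [0.5800, 0.4200]]
After raising P to the power 3:
P^3(0,0) = 0.5122

0.5122


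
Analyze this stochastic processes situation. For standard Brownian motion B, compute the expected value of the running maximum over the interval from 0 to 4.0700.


E(max B(s)) = sqrt(2t/pi)
= sqrt(2*4.0700/pi)
= sqrt(2.5910)
= 1.6097

1.6097


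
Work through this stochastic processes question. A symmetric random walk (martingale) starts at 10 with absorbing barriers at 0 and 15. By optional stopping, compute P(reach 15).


By optional stopping theorem: E(M at tau) = M(0) = 10
P(hit 15)*15 + P(hit 0)*0 = 10
P(hit 15) = (10 - 0)/(15 - 0) = 2/3 = 0.6667

0.6667


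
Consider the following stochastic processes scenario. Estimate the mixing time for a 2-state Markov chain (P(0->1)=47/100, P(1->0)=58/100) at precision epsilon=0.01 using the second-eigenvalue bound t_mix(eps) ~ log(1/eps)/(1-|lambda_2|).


lambda_2 = |1 - p01 - p10| = |1 - 0.4700 - 0.5800| = 0.0500
t_mix ~ log(1/eps)/(1 - |lambda_2|)
= log(100)/(1 - 0.0500) = 4.6052/0.9500
= 4.8475

4.8475


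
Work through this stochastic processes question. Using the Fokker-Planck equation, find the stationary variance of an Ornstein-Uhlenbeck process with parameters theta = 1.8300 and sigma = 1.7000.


Stationary variance = sigma^2 / (2*theta)
= 1.7000^2 / (2*1.8300)
= 2.8900 / 3.6600
= 0.7896

0.7896


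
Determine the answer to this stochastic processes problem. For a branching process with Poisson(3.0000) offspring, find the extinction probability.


Since mu = 3.0000 > 1, extinction prob q < 1.
Solve s = exp(mu*(s-1)) iteratively.
q = 0.0595

0.0595


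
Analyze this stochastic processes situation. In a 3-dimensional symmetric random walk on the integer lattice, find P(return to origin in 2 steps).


P(return in 2 steps) = P(reverse first step) = 1/(2d)
= 1/6
= 0.1667

0.1667


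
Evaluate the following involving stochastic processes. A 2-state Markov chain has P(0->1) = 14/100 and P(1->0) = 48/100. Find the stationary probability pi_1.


Stationary distribution: pi_0 = p10/(p01+p10), pi_1 = p01/(p01+p10)
p01 = 0.1400, p10 = 0.4800
pi_1 = 0.2258

0.2258


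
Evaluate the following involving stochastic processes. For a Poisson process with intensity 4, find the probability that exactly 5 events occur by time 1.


P(N(t)=k) = (lambda*t)^k * exp(-lambda*t) / k!
lambda*t = 4
= 4^5 * exp(-4) / 5!
= 1024 * 0.0183 / 120
= 0.1563

0.1563


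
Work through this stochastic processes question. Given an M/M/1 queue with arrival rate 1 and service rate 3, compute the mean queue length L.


rho = 1/3 = 0.3333
L = rho/(1-rho)
= 0.3333/0.6667
= 0.5000

0.5000


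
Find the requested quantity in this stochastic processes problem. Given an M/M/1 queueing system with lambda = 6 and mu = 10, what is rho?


rho = lambda/mu
= 6/10
= 0.6000

0.6000


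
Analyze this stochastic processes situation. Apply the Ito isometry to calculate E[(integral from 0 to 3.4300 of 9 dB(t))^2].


By Ito isometry: E[(int f dB)^2] = int f^2 dt
= 9^2 * 3.4300
= 81 * 3.4300 = 277.8300

277.8300


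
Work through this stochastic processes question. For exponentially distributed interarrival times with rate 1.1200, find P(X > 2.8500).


P(X > t) = exp(-lambda * t)
= exp(-1.1200 * 2.8500)
= exp(-3.1920) = 0.0411

0.0411


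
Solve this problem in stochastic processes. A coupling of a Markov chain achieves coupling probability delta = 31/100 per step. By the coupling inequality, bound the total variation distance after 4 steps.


TV distance bound <= (1-delta)^n
= (1 - 0.3100)^4
= 0.6900^4
= 0.2267

0.2267


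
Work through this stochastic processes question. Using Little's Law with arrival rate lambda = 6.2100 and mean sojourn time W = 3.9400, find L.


Little's Law: L = lambda * W
= 6.2100 * 3.9400
= 24.4674

24.4674


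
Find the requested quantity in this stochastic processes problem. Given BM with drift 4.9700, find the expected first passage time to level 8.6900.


Expected first passage time = a/mu
= 8.6900/4.9700
= 1.7485

1.7485


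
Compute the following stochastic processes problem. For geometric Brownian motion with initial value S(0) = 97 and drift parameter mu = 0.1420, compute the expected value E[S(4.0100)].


E[S(t)] = S(0) * exp(mu * t)
= 97 * exp(0.1420 * 4.0100)
= 97 * 1.7672
= 171.4225

171.4225


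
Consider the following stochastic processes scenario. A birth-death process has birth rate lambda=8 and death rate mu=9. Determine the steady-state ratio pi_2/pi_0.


For birth-death process, pi_n/pi_0 = (lambda/mu)^n
= (8/9)^2
= 0.7901

0.7901


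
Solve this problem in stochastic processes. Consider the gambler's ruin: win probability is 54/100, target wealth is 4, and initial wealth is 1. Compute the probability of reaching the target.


Gambler's ruin formula:
r = q/p = 0.4600/0.5400 = 0.8519
P(win) = (1 - r^i)/(1 - r^N)
= (1 - 0.8519^1)/(1 - 0.8519^4)
= 0.3129

0.3129


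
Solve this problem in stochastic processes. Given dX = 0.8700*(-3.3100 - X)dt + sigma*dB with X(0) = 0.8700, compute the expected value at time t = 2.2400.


E[X(t)] = mu + (X(0) - mu)*exp(-theta*t)
= -3.3100 + (0.8700 - -3.3100)*exp(-0.8700*2.2400)
= -3.3100 + 4.1800 * 0.1424
= -2.7146

-2.7146


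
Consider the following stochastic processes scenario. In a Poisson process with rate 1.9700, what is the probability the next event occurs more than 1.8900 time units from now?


P(X > t) = exp(-lambda * t)
= exp(-1.9700 * 1.8900)
= exp(-3.7233) = 0.0242

0.0242


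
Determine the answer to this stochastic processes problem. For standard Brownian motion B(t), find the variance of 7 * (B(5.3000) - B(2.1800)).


Var(alpha*(B(t)-B(s))) = alpha^2 * (t-s)
= 7^2 * (5.3000 - 2.1800)
= 49 * 3.1200
= 152.8800

152.8800


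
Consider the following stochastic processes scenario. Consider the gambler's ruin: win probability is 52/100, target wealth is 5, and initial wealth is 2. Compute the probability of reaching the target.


Gambler's ruin formula:
r = q/p = 0.4800/0.5200 = 0.9231
P(win) = (1 - r^i)/(1 - r^N)
= (1 - 0.9231^2)/(1 - 0.9231^5)
= 0.4485

0.4485
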